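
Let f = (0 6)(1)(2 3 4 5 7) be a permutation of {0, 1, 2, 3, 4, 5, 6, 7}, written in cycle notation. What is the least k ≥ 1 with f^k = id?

10

The disjoint cycles have lengths 5, 2, 1.
Since disjoint cycles commute, ord(f) = lcm(5, 2) = 10.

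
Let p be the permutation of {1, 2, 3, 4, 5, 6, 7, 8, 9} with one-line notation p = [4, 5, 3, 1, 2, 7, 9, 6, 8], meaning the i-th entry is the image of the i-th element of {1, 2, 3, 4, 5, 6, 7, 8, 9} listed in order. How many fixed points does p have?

The fixed points (elements with p(x) = x) are {3}, so there is 1.

1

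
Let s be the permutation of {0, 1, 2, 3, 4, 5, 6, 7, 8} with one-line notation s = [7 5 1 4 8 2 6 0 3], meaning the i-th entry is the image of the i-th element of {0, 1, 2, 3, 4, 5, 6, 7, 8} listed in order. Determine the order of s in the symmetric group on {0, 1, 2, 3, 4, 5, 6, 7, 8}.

Writing s as disjoint cycles, the cycle lengths are 3, 3, 2, 1.
The order of s is the least common multiple of its cycle lengths: lcm(3, 3, 2) = 6.

6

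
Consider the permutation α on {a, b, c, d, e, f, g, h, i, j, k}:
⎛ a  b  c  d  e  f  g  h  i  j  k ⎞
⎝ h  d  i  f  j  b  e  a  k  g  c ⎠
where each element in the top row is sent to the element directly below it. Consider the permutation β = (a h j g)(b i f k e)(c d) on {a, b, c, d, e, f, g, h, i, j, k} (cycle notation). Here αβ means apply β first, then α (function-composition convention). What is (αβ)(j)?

First apply β: β(j) = g, then α(g) = e. Thus (αβ)(j) = e.

e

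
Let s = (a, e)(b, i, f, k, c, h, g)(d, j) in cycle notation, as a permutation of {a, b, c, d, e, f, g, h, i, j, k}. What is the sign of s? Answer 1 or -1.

The cycle lengths are 7, 2, 2.
A cycle of length ℓ contributes ℓ−1 transpositions, so s is a product of 6 + 1 + 1 = 8 transpositions — even.

1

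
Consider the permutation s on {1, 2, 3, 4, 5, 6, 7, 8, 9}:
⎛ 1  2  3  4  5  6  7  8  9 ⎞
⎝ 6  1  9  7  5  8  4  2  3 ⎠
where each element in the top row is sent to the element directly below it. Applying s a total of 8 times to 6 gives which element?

6

Tracing 6 → 8 → … returns to 6 after 4 steps, so 6 lies in a 4-cycle (1, 6, 8, 2).
Since the cycle has length 4, s^8 acts on it the same as s^0 (8 mod 4 = 0).
So s^8(6) = 6.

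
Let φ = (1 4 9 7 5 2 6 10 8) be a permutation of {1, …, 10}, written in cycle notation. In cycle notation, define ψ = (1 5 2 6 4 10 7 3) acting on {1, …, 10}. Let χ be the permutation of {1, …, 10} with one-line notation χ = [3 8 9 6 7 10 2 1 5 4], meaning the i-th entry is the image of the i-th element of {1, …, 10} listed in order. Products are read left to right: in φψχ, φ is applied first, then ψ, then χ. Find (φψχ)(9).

(φψχ)(9) = χ(ψ(φ(9))). φ(9) = 7, then ψ(7) = 3, then χ(3) = 9, so the result is 9.

9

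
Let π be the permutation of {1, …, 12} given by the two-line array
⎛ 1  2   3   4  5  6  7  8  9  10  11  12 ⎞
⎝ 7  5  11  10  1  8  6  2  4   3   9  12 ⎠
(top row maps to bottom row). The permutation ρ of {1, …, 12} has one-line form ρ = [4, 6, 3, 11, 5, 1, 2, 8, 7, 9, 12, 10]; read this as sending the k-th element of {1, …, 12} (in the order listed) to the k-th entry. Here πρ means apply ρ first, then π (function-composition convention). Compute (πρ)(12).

(πρ)(12) = π(ρ(12)). ρ(12) = 10, then π(10) = 3. So (πρ)(12) = 3.

3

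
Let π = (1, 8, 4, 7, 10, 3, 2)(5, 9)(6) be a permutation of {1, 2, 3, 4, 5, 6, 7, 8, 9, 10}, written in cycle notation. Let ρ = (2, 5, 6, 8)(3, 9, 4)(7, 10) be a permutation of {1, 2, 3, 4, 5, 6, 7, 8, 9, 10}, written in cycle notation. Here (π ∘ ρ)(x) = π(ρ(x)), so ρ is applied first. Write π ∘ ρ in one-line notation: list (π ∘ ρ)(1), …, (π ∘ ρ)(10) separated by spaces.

For each element, apply ρ then π: 1 → 1 → 8; 2 → 5 → 9; 3 → 9 → 5; 4 → 3 → 2; 5 → 6 → 6; 6 → 8 → 4; 7 → 10 → 3; 8 → 2 → 1; 9 → 4 → 7; 10 → 7 → 10.
Collecting the images, π ∘ ρ = [8 9 5 2 6 4 3 1 7 10].

8 9 5 2 6 4 3 1 7 10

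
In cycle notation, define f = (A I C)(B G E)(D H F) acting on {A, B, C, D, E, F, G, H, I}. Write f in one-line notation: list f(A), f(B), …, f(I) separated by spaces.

Image by image: A↦I, B↦G, C↦A, D↦H, E↦B, F↦D, G↦E, H↦F, I↦C.
Listing these in domain order gives I G A H B D E F C.

I G A H B D E F C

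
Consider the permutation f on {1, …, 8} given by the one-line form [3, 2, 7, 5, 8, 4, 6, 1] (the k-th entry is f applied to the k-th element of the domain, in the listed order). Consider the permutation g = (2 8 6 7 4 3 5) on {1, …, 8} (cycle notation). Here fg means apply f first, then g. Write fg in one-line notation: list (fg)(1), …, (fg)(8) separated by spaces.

Chase each element through f then g: 1 → 3 → 5; 2 → 2 → 8; 3 → 7 → 4; 4 → 5 → 2; 5 → 8 → 6; 6 → 4 → 3; 7 → 6 → 7; 8 → 1 → 1.
So fg in one-line form is 5 8 4 2 6 3 7 1.

5 8 4 2 6 3 7 1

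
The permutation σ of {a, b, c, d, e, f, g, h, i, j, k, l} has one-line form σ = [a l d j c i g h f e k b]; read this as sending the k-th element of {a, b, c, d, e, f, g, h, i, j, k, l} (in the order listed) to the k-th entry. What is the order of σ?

Writing σ as disjoint cycles, the cycle lengths are 4, 2, 2, 1, 1, 1, 1.
The order is lcm(4, 2, 2) = 4.

4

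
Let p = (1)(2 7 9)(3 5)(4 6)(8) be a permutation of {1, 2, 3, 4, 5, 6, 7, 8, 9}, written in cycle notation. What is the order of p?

The cycle type of p is (3, 2, 2, 1, 1).
The order of p is the least common multiple of its cycle lengths: lcm(3, 2, 2) = 6.

6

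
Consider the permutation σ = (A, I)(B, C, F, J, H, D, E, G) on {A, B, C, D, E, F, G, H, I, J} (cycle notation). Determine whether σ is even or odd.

The cycle lengths are 8, 2.
A cycle of length ℓ contributes ℓ−1 transpositions, so σ is a product of 7 + 1 = 8 transpositions — even.

even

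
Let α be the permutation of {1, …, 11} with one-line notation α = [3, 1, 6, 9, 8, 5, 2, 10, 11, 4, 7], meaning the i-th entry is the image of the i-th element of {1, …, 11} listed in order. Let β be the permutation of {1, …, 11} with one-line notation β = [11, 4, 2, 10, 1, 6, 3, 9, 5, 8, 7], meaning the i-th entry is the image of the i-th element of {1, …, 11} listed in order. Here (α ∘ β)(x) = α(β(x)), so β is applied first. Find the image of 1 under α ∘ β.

First apply β: β(1) = 11, then α(11) = 7. Thus (α ∘ β)(1) = 7.

7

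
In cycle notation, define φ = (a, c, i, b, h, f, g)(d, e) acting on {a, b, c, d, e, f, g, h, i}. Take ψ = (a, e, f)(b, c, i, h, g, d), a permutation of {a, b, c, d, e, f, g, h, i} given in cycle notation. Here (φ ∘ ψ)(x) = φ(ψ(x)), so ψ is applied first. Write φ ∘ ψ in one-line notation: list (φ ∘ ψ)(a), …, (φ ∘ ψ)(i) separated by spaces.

Chase each element through ψ then φ: a → e → d; b → c → i; c → i → b; d → b → h; e → f → g; f → a → c; g → d → e; h → g → a; i → h → f.
So φ ∘ ψ in one-line form is d i b h g c e a f.

d i b h g c e a f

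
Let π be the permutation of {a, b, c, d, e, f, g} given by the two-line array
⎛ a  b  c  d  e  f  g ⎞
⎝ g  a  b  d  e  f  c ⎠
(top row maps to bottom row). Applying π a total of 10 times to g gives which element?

b

Tracing g → c → … returns to g after 4 steps, so g lies in a 4-cycle (a g c b).
Powers repeat with period 4 on this cycle, and 10 mod 4 = 2, so π^10(g) = π^2(g).
Stepping 2 places around the cycle: g → c → b.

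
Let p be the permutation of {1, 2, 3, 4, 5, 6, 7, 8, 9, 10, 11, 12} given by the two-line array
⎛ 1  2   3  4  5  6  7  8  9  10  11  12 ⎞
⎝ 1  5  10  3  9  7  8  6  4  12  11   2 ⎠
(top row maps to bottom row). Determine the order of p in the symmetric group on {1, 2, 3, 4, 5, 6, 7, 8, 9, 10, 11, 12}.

Decomposing into disjoint cycles gives cycle lengths 7, 3, 1, 1.
The order of p is the least common multiple of its cycle lengths: lcm(7, 3) = 21.

21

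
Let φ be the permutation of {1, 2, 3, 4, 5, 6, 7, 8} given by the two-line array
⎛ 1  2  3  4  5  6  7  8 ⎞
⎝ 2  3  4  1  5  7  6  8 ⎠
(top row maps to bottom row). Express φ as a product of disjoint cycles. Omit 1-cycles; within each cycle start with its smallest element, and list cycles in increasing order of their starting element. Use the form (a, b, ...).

Start at 1 and follow images: 1 → 2 → 3 → 4 → 1, giving the cycle (1, 2, 3, 4).
Repeating from the next unused element and collecting all non-trivial cycles gives (1, 2, 3, 4)(6, 7).

(1, 2, 3, 4)(6, 7)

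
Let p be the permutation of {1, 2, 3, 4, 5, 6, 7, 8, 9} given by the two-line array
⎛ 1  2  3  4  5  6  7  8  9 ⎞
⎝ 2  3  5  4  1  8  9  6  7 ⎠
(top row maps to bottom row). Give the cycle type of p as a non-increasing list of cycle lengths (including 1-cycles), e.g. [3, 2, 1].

[4, 2, 2, 1]

The disjoint cycles are (1, 2, 3, 5)(4)(6, 8)(7, 9), with lengths 4, 2, 2, 1 in non-increasing order.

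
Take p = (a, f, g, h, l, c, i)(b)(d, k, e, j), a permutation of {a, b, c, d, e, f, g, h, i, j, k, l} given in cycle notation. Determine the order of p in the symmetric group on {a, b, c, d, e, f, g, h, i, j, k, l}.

28

The cycle type of p is (7, 4, 1).
The order is lcm(7, 4) = 28.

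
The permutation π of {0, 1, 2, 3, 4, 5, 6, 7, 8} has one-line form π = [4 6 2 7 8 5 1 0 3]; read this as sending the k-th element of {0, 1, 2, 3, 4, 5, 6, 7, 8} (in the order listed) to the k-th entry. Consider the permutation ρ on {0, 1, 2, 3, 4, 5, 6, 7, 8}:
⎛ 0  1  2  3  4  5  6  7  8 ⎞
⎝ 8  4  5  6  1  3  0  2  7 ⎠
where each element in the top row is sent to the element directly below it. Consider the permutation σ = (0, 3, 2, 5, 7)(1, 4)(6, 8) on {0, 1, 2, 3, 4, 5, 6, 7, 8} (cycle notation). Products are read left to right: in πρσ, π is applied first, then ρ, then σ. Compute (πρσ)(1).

(πρσ)(1) = σ(ρ(π(1))). π(1) = 6, then ρ(6) = 0, then σ(0) = 3, so the result is 3.

3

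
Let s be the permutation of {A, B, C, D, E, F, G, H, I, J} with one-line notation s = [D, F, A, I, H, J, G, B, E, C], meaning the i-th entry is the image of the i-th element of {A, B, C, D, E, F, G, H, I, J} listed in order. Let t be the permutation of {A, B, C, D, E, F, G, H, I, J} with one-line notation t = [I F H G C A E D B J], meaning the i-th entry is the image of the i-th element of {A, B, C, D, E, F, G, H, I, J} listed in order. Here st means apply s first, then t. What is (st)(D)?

(st)(D) = t(s(D)). s(D) = I, then t(I) = B. So (st)(D) = B.

B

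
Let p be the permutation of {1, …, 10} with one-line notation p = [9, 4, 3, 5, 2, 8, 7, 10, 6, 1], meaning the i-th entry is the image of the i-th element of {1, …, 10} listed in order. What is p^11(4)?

2

Tracing 4 → 5 → … returns to 4 after 3 steps, so 4 lies in a 3-cycle (2, 4, 5).
Powers repeat with period 3 on this cycle, and 11 mod 3 = 2, so p^11(4) = p^2(4).
Stepping 2 places around the cycle: 4 → 5 → 2.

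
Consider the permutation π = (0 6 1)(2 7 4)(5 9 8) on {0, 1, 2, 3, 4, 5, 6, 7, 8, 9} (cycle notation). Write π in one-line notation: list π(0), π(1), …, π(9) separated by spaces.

Image by image: 0↦6, 1↦0, 2↦7, 3↦3, 4↦2, 5↦9, 6↦1, 7↦4, 8↦5, 9↦8.
So the one-line form is 6 0 7 3 2 9 1 4 5 8.

6 0 7 3 2 9 1 4 5 8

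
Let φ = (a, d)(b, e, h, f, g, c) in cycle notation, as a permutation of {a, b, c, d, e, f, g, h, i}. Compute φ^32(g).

b

g lies in the 6-cycle (b, e, h, f, g, c).
Since the cycle has length 6, φ^32 acts on it the same as φ^2 (32 mod 6 = 2).
Stepping 2 places around the cycle: g → c → b.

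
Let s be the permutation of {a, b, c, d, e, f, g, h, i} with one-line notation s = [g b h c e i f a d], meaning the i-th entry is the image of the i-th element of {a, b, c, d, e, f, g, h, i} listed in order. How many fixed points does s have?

The fixed points (elements with s(x) = x) are {b, e}, so there are 2.

2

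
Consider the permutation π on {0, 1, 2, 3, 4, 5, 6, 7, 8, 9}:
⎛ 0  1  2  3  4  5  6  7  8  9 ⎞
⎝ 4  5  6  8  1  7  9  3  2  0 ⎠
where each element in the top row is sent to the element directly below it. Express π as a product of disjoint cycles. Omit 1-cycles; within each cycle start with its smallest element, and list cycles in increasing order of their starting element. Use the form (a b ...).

(0 4 1 5 7 3 8 2 6 9)

Start at 0 and follow images: 0 → 4 → 1 → 5 → 7 → 3 → 8 → 2 → 6 → 9 → 0, giving the cycle (0 4 1 5 7 3 8 2 6 9).
Continuing from each remaining unvisited element yields (0 4 1 5 7 3 8 2 6 9).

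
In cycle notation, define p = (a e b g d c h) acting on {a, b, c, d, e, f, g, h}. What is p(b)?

g

Within (a e b g d c h), b ↦ g.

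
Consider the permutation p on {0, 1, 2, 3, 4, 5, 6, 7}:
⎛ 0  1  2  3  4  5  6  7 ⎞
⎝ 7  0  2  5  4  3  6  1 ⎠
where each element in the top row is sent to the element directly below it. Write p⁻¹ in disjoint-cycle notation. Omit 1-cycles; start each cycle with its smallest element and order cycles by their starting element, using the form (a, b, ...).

The cycle decomposition of p is (0, 7, 1)(3, 5).
The inverse reverses every cycle; in canonical form, p⁻¹ = (0, 1, 7)(3, 5).

(0, 1, 7)(3, 5)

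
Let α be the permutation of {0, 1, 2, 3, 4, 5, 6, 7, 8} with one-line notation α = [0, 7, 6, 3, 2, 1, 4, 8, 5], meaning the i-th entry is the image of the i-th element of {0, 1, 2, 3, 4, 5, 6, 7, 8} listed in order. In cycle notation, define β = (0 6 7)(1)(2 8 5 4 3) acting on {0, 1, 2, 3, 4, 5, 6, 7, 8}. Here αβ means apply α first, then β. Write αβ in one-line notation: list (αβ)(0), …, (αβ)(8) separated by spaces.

(αβ)(x) = β(α(x)). Computing each image: β(α(0)) = β(0) = 6, β(α(1)) = β(7) = 0, β(α(2)) = β(6) = 7, β(α(3)) = β(3) = 2, β(α(4)) = β(2) = 8, β(α(5)) = β(1) = 1, β(α(6)) = β(4) = 3, β(α(7)) = β(8) = 5, β(α(8)) = β(5) = 4.
Hence αβ = [6 0 7 2 8 1 3 5 4].

6 0 7 2 8 1 3 5 4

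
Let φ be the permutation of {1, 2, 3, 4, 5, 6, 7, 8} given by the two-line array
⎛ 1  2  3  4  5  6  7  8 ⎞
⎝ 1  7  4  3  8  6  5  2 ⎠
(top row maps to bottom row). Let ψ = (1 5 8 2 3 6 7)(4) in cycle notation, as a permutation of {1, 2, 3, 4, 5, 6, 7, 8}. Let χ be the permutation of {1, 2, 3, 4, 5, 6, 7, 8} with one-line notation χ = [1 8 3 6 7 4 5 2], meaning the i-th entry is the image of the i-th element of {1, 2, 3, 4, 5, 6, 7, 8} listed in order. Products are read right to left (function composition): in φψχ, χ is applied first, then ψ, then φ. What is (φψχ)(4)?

Apply the permutations in order: χ(4) = 6, then ψ(6) = 7, then φ(7) = 5. So (φψχ)(4) = 5.

5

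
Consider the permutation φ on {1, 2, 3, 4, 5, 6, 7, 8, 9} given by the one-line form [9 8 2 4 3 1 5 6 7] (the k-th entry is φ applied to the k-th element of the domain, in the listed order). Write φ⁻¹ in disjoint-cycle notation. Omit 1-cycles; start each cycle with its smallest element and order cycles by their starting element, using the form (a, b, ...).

(1, 6, 8, 2, 3, 5, 7, 9)

First write φ in disjoint cycles: (1, 9, 7, 5, 3, 2, 8, 6).
Reversing each cycle (and rotating so the smallest element leads) gives φ⁻¹ = (1, 6, 8, 2, 3, 5, 7, 9).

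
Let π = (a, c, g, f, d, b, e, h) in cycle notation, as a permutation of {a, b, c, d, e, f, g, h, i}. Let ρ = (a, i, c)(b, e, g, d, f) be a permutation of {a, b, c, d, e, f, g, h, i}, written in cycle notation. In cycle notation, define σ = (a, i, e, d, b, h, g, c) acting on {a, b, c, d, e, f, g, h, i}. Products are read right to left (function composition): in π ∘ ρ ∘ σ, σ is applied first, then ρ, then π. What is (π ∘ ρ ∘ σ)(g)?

c

Chase g: σ(g) = c; ρ(c) = a; π(a) = c. Hence (π ∘ ρ ∘ σ)(g) = c.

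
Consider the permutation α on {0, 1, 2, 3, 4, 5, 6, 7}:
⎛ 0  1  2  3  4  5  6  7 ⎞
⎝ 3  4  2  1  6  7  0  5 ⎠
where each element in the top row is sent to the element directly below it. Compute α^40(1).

1

Tracing 1 → 4 → … returns to 1 after 5 steps, so 1 lies in a 5-cycle (0, 3, 1, 4, 6).
Since the cycle has length 5, α^40 acts on it the same as α^0 (40 mod 5 = 0).
So α^40(1) = 1.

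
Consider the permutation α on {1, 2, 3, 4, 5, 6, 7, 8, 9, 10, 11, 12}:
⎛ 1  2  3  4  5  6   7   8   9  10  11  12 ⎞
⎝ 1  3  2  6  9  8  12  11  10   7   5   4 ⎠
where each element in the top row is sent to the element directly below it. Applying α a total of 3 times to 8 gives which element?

9

Tracing 8 → 11 → … returns to 8 after 9 steps, so 8 lies in a 9-cycle (4, 6, 8, 11, 5, 9, 10, 7, 12).
Stepping 3 places around the cycle: 8 → 11 → 5 → 9.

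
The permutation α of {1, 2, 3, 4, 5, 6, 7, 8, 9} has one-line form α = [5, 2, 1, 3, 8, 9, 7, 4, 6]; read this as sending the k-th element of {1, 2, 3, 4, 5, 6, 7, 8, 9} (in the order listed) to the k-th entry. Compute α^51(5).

8

Tracing 5 → 8 → … returns to 5 after 5 steps, so 5 lies in a 5-cycle (1, 5, 8, 4, 3).
Powers repeat with period 5 on this cycle, and 51 mod 5 = 1, so α^51(5) = α^1(5).
Advancing 1 step from 5: 5 → 8.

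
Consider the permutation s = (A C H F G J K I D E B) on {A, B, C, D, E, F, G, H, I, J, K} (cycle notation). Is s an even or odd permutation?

even

The cycle lengths are 11.
A cycle is odd iff its length is even; s has 0 even-length cycles, so sgn(s) = (−1)^0 and s is even.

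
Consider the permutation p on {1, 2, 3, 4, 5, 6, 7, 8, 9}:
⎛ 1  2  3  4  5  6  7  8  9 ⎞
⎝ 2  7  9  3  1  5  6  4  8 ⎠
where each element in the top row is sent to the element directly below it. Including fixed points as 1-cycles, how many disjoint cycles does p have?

2

The cycle decomposition is (1 2 7 6 5)(3 9 8 4), which has 2 cycles (counting 1-cycles).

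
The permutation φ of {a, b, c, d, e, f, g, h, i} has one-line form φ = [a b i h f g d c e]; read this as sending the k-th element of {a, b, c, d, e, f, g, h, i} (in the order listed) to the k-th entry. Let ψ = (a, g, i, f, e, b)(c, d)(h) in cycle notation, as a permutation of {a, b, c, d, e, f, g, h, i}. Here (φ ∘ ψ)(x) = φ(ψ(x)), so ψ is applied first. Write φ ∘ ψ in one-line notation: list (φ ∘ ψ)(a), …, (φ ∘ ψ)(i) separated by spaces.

d a h i b f e c g

Chase each element through ψ then φ: a → g → d; b → a → a; c → d → h; d → c → i; e → b → b; f → e → f; g → i → e; h → h → c; i → f → g.
Collecting the images, φ ∘ ψ = [d a h i b f e c g].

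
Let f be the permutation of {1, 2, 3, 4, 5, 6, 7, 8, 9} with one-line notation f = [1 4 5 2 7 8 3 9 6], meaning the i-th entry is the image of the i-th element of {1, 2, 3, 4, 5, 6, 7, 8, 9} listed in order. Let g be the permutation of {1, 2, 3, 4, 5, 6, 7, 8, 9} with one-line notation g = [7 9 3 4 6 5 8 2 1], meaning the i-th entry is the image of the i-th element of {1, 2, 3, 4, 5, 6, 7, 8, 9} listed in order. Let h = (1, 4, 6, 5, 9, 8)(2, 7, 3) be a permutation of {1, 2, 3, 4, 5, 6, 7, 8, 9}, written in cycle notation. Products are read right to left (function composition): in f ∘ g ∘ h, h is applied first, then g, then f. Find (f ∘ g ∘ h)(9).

4

Chase 9: h(9) = 8; g(8) = 2; f(2) = 4. Hence (f ∘ g ∘ h)(9) = 4.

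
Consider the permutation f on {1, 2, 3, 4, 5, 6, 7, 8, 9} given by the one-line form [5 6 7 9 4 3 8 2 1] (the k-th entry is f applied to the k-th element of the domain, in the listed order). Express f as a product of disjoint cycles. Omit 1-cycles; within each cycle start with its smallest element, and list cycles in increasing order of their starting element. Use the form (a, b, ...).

(1, 5, 4, 9)(2, 6, 3, 7, 8)

From 1: 1 → 5 → 4 → 9 → 1, closing the cycle (1, 5, 4, 9).
Continuing from each remaining unvisited element yields (1, 5, 4, 9)(2, 6, 3, 7, 8).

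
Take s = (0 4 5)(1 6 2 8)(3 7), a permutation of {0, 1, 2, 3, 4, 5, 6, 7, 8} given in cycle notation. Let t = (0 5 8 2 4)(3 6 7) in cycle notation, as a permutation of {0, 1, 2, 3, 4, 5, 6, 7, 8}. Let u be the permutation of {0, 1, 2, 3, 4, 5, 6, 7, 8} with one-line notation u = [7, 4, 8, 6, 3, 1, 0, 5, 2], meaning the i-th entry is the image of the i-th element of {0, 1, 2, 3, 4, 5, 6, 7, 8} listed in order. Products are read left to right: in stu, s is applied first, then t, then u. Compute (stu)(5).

1

Chase 5: s(5) = 0; t(0) = 5; u(5) = 1. Hence (stu)(5) = 1.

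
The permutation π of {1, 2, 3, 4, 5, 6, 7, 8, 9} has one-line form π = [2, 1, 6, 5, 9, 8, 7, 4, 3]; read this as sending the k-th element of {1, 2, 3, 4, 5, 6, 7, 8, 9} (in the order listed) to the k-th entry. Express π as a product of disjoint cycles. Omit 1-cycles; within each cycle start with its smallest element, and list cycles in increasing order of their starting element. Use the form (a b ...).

(1 2)(3 6 8 4 5 9)

Iterating π from 1 gives 1 → 2 → 1; that is the 2-cycle (1 2).
Repeating from the next unused element and collecting all non-trivial cycles gives (1 2)(3 6 8 4 5 9).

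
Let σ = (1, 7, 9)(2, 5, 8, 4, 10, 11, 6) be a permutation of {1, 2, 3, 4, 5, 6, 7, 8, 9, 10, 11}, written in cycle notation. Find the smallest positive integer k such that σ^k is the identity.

21

The disjoint cycles have lengths 7, 3, 1.
The order of σ is the least common multiple of its cycle lengths: lcm(7, 3) = 21.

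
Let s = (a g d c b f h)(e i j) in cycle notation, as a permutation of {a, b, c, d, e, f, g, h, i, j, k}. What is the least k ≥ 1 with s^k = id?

21

The disjoint cycles have lengths 7, 3, 1.
The order of s is the least common multiple of its cycle lengths: lcm(7, 3) = 21.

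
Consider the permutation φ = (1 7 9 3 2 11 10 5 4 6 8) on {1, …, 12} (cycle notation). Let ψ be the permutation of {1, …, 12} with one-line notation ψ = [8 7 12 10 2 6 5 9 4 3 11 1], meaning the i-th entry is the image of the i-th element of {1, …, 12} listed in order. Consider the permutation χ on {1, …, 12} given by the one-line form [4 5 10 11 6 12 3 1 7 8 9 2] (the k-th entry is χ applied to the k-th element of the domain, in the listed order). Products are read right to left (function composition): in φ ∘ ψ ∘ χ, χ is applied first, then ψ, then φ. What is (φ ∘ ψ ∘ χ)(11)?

6

Chase 11: χ(11) = 9; ψ(9) = 4; φ(4) = 6. Hence (φ ∘ ψ ∘ χ)(11) = 6.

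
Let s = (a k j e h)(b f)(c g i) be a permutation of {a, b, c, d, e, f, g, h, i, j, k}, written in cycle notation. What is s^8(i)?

i lies in the 3-cycle (c g i).
Since the cycle has length 3, s^8 acts on it the same as s^2 (8 mod 3 = 2).
Stepping 2 places around the cycle: i → c → g.

g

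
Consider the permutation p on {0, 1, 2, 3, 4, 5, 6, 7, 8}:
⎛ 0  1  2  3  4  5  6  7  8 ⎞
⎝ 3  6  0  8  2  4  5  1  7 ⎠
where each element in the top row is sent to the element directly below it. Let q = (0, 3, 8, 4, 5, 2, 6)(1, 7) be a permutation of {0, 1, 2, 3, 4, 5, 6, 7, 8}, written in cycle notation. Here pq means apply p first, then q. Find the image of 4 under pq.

First apply p: p(4) = 2, then q(2) = 6. Thus (pq)(4) = 6.

6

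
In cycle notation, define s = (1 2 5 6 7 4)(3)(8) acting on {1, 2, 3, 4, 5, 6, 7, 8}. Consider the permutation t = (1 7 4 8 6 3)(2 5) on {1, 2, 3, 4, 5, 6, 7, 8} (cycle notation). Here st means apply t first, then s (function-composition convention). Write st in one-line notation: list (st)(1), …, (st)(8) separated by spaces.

For each element, apply t then s: 1 → 7 → 4; 2 → 5 → 6; 3 → 1 → 2; 4 → 8 → 8; 5 → 2 → 5; 6 → 3 → 3; 7 → 4 → 1; 8 → 6 → 7.
Collecting the images, st = [4 6 2 8 5 3 1 7].

4 6 2 8 5 3 1 7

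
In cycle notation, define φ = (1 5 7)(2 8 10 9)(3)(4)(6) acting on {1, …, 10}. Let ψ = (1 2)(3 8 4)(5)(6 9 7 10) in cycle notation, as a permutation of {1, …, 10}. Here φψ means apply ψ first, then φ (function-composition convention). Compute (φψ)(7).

ψ(7) = 10, then φ(10) = 9; composing gives (φψ)(7) = 9.

9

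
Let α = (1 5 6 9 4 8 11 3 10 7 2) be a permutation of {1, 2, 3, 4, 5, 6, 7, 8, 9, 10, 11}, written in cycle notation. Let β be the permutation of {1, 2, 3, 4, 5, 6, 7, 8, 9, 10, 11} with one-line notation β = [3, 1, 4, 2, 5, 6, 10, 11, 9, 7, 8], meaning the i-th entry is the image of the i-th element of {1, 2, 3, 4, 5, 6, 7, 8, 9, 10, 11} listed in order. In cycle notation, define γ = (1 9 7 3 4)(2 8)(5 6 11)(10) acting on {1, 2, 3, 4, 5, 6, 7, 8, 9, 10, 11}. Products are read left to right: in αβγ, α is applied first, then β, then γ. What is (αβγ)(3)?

Apply the permutations in order: α(3) = 10, then β(10) = 7, then γ(7) = 3. So (αβγ)(3) = 3.

3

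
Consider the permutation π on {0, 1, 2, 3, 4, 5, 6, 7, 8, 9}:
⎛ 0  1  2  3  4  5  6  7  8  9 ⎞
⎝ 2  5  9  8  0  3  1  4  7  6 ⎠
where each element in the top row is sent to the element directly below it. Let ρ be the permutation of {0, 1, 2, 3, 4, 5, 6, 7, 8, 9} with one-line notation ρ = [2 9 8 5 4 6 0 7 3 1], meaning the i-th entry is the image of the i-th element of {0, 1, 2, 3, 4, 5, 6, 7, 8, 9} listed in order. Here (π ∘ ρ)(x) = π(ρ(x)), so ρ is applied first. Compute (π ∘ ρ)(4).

ρ(4) = 4, then π(4) = 0; composing gives (π ∘ ρ)(4) = 0.

0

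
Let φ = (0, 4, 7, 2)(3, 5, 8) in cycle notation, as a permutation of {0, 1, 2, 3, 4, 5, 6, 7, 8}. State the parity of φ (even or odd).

The cycle lengths are 4, 3, 1, 1.
A cycle is odd iff its length is even; φ has 1 even-length cycle, so sgn(φ) = (−1)^1 and φ is odd.

odd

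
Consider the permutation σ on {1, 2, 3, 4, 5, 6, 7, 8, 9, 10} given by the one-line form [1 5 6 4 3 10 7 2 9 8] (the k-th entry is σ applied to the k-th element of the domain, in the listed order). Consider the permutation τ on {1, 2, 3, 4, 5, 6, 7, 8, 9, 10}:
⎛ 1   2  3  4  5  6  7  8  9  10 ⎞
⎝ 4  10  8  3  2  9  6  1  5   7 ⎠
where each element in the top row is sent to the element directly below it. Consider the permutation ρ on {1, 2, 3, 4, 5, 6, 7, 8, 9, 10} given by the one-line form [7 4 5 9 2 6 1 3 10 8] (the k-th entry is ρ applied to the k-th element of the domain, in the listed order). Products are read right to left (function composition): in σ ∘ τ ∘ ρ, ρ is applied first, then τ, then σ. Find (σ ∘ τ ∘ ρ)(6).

9

Chase 6: ρ(6) = 6; τ(6) = 9; σ(9) = 9. Hence (σ ∘ τ ∘ ρ)(6) = 9.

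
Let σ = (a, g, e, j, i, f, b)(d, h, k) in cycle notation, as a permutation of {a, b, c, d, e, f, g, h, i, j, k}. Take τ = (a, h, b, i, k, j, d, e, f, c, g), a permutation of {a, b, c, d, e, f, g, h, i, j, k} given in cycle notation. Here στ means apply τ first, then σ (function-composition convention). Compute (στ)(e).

(στ)(e) = σ(τ(e)). τ(e) = f, then σ(f) = b. So (στ)(e) = b.

b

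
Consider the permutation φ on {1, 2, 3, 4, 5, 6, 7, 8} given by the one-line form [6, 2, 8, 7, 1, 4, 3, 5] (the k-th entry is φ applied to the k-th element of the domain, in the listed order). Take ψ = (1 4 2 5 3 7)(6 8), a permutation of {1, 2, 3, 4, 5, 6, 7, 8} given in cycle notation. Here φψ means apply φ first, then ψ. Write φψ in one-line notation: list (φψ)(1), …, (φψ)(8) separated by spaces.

8 5 6 1 4 2 7 3

For each element, apply φ then ψ: 1 → 6 → 8; 2 → 2 → 5; 3 → 8 → 6; 4 → 7 → 1; 5 → 1 → 4; 6 → 4 → 2; 7 → 3 → 7; 8 → 5 → 3.
Collecting the images, φψ = [8 5 6 1 4 2 7 3].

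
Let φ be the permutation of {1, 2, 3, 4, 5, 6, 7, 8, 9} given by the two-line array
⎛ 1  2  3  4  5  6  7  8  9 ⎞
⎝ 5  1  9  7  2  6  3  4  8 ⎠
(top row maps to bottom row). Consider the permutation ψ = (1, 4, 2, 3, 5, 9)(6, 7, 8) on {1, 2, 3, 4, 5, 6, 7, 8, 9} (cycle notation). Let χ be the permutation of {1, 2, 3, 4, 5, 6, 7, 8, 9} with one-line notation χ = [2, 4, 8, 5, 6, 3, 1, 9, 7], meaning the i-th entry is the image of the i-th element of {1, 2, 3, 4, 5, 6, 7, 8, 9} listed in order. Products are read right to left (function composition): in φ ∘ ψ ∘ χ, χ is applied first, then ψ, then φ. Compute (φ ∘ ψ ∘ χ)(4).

8

Apply the permutations in order: χ(4) = 5, then ψ(5) = 9, then φ(9) = 8. So (φ ∘ ψ ∘ χ)(4) = 8.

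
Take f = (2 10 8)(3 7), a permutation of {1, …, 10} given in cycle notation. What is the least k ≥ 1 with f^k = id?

6

The disjoint cycles have lengths 3, 2, 1, 1, 1, 1, 1.
Since disjoint cycles commute, ord(f) = lcm(3, 2) = 6.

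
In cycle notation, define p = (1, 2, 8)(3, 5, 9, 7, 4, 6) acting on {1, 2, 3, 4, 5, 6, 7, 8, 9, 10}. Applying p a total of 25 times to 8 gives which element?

8 lies in the 3-cycle (1, 2, 8).
Powers repeat with period 3 on this cycle, and 25 mod 3 = 1, so p^25(8) = p^1(8).
Stepping 1 place around the cycle: 8 → 1.

1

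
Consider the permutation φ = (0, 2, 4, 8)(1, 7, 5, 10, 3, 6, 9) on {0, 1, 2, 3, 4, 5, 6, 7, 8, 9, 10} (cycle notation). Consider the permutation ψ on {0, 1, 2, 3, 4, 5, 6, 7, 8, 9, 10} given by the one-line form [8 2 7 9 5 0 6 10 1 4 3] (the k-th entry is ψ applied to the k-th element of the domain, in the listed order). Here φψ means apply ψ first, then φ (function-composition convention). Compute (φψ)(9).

8

(φψ)(9) = φ(ψ(9)). ψ(9) = 4, then φ(4) = 8. So (φψ)(9) = 8.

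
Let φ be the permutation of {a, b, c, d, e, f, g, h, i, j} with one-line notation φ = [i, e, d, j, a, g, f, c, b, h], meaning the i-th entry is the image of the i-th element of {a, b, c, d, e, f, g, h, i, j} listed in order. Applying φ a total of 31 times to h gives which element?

j

Tracing h → c → … returns to h after 4 steps, so h lies in a 4-cycle (c, d, j, h).
Powers repeat with period 4 on this cycle, and 31 mod 4 = 3, so φ^31(h) = φ^3(h).
Advancing 3 steps from h: h → c → d → j.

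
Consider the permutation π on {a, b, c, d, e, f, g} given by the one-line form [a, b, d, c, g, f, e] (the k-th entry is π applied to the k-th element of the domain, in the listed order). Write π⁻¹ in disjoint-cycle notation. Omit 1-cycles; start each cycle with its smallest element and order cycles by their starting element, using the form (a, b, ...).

The cycle decomposition of π is (c, d)(e, g).
The inverse reverses every cycle; in canonical form, π⁻¹ = (c, d)(e, g).

(c, d)(e, g)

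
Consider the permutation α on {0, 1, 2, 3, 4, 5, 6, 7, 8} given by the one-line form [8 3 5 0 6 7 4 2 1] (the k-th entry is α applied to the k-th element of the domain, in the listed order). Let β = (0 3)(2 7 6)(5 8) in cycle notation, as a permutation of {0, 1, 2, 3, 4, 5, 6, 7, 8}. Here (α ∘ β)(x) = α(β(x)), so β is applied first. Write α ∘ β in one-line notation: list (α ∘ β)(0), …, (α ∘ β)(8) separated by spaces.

(α ∘ β)(x) = α(β(x)). Computing each image: α(β(0)) = α(3) = 0, α(β(1)) = α(1) = 3, α(β(2)) = α(7) = 2, α(β(3)) = α(0) = 8, α(β(4)) = α(4) = 6, α(β(5)) = α(8) = 1, α(β(6)) = α(2) = 5, α(β(7)) = α(6) = 4, α(β(8)) = α(5) = 7.
Hence α ∘ β = [0 3 2 8 6 1 5 4 7].

0 3 2 8 6 1 5 4 7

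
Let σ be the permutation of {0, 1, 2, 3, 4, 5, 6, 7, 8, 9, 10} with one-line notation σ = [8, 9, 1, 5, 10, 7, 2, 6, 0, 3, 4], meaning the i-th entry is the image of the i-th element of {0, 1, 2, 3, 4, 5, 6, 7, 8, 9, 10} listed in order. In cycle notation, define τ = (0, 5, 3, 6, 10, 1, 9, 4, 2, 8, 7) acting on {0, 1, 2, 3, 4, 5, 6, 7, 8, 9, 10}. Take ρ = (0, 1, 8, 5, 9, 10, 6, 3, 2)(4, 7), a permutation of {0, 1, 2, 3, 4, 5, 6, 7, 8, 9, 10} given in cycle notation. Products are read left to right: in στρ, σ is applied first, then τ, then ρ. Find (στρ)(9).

(στρ)(9) = ρ(τ(σ(9))). σ(9) = 3, then τ(3) = 6, then ρ(6) = 3, so the result is 3.

3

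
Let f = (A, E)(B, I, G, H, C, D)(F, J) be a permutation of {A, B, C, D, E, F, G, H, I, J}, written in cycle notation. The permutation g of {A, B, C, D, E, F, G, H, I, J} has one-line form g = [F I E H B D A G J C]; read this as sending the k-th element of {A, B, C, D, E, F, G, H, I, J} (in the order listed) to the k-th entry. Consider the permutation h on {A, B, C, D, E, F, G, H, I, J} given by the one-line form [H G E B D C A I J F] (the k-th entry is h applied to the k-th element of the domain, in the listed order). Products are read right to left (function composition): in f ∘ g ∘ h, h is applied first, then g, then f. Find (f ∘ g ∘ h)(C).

I

(f ∘ g ∘ h)(C) = f(g(h(C))). h(C) = E, then g(E) = B, then f(B) = I, so the result is I.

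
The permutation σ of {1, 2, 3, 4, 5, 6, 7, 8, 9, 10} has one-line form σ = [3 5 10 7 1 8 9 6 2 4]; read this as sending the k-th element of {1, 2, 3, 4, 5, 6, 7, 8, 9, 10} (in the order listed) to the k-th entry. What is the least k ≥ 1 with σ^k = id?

The disjoint-cycle form of σ has cycle lengths 8, 2.
Since disjoint cycles commute, ord(σ) = lcm(8, 2) = 8.

8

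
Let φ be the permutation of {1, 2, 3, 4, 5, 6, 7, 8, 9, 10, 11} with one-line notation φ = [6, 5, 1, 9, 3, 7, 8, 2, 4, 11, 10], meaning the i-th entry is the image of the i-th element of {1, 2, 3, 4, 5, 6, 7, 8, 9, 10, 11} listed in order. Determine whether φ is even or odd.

In disjoint-cycle form the cycle lengths are 7, 2, 2.
A cycle of length ℓ contributes ℓ−1 transpositions, so φ is a product of 6 + 1 + 1 = 8 transpositions — even.

even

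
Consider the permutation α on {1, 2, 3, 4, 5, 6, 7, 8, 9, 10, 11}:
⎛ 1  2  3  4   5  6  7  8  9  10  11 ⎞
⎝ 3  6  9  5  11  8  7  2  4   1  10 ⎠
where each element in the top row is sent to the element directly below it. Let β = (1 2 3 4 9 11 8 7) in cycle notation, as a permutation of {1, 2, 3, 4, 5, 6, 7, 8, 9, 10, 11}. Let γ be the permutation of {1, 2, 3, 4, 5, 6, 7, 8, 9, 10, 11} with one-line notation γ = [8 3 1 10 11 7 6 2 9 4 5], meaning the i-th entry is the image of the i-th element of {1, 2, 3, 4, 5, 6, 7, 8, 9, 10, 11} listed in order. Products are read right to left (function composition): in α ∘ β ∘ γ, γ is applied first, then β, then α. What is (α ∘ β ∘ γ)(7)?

8

Chase 7: γ(7) = 6; β(6) = 6; α(6) = 8. Hence (α ∘ β ∘ γ)(7) = 8.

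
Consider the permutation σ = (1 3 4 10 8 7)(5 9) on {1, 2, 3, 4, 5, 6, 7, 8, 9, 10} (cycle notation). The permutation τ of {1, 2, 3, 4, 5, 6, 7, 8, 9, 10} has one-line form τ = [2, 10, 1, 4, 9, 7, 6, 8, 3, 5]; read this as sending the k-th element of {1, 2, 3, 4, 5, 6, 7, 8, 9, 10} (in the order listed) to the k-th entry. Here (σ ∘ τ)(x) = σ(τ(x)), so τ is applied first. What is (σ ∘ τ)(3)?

3

(σ ∘ τ)(3) = σ(τ(3)). τ(3) = 1, then σ(1) = 3. So (σ ∘ τ)(3) = 3.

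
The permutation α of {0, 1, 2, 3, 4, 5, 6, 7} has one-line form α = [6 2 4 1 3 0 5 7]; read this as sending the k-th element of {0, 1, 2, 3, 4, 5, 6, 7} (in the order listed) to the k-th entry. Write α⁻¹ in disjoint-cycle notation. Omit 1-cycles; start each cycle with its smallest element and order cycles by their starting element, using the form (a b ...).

(0 5 6)(1 3 4 2)

The cycle decomposition of α is (0 6 5)(1 2 4 3).
Reversing each cycle (and rotating so the smallest element leads) gives α⁻¹ = (0 5 6)(1 3 4 2).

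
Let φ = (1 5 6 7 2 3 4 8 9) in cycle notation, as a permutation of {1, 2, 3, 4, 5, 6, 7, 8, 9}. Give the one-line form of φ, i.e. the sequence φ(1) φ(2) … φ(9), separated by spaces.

5 3 4 8 6 7 2 9 1

Image by image: 1→5, 2→3, 3→4, 4→8, 5→6, 6→7, 7→2, 8→9, 9→1.
So the one-line form is 5 3 4 8 6 7 2 9 1.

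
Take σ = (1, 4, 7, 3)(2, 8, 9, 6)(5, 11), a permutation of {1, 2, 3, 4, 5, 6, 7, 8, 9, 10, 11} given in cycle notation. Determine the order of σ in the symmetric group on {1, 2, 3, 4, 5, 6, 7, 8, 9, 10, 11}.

4

The disjoint cycles have lengths 4, 4, 2, 1.
The order of σ is the least common multiple of its cycle lengths: lcm(4, 4, 2) = 4.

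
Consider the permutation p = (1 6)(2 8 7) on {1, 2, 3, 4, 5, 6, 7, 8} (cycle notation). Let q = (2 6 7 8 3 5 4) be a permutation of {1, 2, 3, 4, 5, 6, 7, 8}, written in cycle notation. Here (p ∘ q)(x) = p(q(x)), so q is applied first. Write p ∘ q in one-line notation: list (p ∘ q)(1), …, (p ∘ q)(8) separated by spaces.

6 1 5 8 4 2 7 3

(p ∘ q)(x) = p(q(x)). Computing each image: p(q(1)) = p(1) = 6, p(q(2)) = p(6) = 1, p(q(3)) = p(5) = 5, p(q(4)) = p(2) = 8, p(q(5)) = p(4) = 4, p(q(6)) = p(7) = 2, p(q(7)) = p(8) = 7, p(q(8)) = p(3) = 3.
Hence p ∘ q = [6 1 5 8 4 2 7 3].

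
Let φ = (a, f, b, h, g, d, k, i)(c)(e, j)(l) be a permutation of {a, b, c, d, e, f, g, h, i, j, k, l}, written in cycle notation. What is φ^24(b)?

b lies in the 8-cycle (a, f, b, h, g, d, k, i).
Powers repeat with period 8 on this cycle, and 24 mod 8 = 0, so φ^24(b) = φ^0(b).
So φ^24(b) = b.

b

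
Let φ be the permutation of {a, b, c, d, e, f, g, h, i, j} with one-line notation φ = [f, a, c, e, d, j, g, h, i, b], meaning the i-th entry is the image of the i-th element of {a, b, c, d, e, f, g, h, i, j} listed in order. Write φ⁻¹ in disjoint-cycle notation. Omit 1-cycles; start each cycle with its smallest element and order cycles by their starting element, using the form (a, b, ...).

The cycle decomposition of φ is (a, f, j, b)(d, e).
The inverse reverses every cycle; in canonical form, φ⁻¹ = (a, b, j, f)(d, e).

(a, b, j, f)(d, e)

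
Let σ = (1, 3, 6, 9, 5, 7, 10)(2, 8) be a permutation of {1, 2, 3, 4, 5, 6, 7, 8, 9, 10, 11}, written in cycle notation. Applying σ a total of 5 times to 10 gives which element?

5

10 lies in the 7-cycle (1, 3, 6, 9, 5, 7, 10).
Stepping 5 places around the cycle: 10 → 1 → 3 → 6 → 9 → 5.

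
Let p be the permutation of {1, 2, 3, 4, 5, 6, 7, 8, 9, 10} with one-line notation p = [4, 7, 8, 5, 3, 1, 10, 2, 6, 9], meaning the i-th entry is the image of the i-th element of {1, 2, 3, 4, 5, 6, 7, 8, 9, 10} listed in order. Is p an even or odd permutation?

odd

In disjoint-cycle form the cycle lengths are 10.
A cycle is odd iff its length is even; p has 1 even-length cycle, so sgn(p) = (−1)^1 and p is odd.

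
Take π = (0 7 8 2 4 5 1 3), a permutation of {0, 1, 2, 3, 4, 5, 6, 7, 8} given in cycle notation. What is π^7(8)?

8 lies in the 8-cycle (0 7 8 2 4 5 1 3).
Stepping 7 places around the cycle: 8 → 2 → 4 → 5 → 1 → 3 → 0 → 7.

7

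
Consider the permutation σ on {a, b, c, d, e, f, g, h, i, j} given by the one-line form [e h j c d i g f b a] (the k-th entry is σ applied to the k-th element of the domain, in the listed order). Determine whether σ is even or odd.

In disjoint-cycle form the cycle lengths are 5, 4, 1.
A cycle is odd iff its length is even; σ has 1 even-length cycle, so sgn(σ) = (−1)^1 and σ is odd.

odd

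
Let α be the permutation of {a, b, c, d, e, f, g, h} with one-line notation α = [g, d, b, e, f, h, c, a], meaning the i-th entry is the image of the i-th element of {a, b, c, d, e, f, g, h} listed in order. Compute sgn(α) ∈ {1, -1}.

-1

In disjoint-cycle form the cycle lengths are 8.
A cycle of length ℓ contributes ℓ−1 transpositions, so α is a product of 7 transpositions — odd.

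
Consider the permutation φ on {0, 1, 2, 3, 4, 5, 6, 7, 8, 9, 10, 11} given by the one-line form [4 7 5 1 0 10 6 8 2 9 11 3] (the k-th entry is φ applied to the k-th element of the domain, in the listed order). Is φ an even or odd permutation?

even

In disjoint-cycle form the cycle lengths are 8, 2, 1, 1.
A cycle is odd iff its length is even; φ has 2 even-length cycles, so sgn(φ) = (−1)^2 and φ is even.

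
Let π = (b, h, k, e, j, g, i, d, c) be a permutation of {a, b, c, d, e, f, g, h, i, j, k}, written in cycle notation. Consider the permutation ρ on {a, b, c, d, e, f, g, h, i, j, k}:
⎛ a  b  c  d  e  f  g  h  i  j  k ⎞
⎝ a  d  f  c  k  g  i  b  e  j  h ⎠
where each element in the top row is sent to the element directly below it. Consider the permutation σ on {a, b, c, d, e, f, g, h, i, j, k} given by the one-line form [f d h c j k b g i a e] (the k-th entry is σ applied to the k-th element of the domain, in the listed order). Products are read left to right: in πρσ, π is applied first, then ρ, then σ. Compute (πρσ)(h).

g

Apply the permutations in order: π(h) = k, then ρ(k) = h, then σ(h) = g. So (πρσ)(h) = g.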